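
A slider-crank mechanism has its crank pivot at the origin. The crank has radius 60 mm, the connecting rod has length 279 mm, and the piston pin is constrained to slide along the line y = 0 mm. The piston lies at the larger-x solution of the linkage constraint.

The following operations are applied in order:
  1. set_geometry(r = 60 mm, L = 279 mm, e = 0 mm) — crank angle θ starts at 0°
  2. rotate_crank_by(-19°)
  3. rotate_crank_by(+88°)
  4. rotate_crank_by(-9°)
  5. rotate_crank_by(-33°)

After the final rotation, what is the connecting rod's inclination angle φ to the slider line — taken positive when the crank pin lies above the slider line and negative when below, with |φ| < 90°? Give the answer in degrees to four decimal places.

5.6028

set_geometry: r = 60 mm, L = 279 mm, e = 0 mm; θ ← 0°
rotate_crank_by(-19°): θ ← 0° -19° = -19°
rotate_crank_by(+88°): θ ← -19° +88° = 69°
rotate_crank_by(-9°): θ ← 69° -9° = 60°
rotate_crank_by(-33°): θ ← 60° -33° = 27°
crank pin P = (r cos θ, r sin θ) = (53.460391, 27.239430)
h = r sin θ − e = 27.239430 − 0 = 27.239430
sin φ = h / L = 27.239430 / 279 = 0.09763237
φ = arcsin(0.09763237) = 5.602848°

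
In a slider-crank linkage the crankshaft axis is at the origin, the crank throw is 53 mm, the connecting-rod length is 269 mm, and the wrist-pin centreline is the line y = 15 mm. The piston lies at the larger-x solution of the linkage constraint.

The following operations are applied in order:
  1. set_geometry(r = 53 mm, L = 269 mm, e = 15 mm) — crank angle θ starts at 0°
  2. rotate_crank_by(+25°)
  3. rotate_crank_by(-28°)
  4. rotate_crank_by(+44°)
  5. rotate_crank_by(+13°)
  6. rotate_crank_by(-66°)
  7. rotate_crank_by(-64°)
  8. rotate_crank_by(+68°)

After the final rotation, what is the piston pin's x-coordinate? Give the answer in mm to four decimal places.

320.5519

set_geometry: r = 53 mm, L = 269 mm, e = 15 mm; θ ← 0°
rotate_crank_by(+25°): θ ← 0° +25° = 25°
rotate_crank_by(-28°): θ ← 25° -28° = -3°
rotate_crank_by(+44°): θ ← -3° +44° = 41°
rotate_crank_by(+13°): θ ← 41° +13° = 54°
rotate_crank_by(-66°): θ ← 54° -66° = -12°
rotate_crank_by(-64°): θ ← -12° -64° = -76°
rotate_crank_by(+68°): θ ← -76° +68° = -8°
crank pin P = (r cos θ, r sin θ) = (52.484208, -7.376174)
h = r sin θ − e = -7.376174 − 15 = -22.376174
x = r cos θ + √(L² − h²) = 52.484208 + √(72361.0 − 500.6932) = 52.484208 + 268.067728 = 320.551936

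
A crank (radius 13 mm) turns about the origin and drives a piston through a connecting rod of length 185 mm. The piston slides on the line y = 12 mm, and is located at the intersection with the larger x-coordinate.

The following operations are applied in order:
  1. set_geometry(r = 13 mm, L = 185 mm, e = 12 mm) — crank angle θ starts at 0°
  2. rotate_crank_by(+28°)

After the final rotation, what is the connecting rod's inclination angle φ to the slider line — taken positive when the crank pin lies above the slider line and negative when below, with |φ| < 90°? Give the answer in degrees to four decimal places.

-1.8266

set_geometry: r = 13 mm, L = 185 mm, e = 12 mm; θ ← 0°
rotate_crank_by(+28°): θ ← 0° +28° = 28°
crank pin P = (r cos θ, r sin θ) = (11.478319, 6.103130)
h = r sin θ − e = 6.103130 − 12 = -5.896870
sin φ = h / L = -5.896870 / 185 = -0.03187497
φ = arcsin(-0.03187497) = -1.826611°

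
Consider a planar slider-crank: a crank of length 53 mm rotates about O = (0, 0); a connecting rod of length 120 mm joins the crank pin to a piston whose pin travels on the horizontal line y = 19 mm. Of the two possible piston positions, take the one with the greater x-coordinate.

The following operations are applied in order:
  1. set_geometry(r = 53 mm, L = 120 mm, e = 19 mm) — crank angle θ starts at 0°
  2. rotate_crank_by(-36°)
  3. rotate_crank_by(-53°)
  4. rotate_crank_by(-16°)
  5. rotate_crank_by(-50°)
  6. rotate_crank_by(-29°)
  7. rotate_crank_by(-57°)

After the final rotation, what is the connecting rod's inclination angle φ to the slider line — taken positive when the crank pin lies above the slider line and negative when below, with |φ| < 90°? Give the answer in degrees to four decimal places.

13.1768

set_geometry: r = 53 mm, L = 120 mm, e = 19 mm; θ ← 0°
rotate_crank_by(-36°): θ ← 0° -36° = -36°
rotate_crank_by(-53°): θ ← -36° -53° = -89°
rotate_crank_by(-16°): θ ← -89° -16° = -105°
rotate_crank_by(-50°): θ ← -105° -50° = -155°
rotate_crank_by(-29°): θ ← -155° -29° = -184°
rotate_crank_by(-57°): θ ← -184° -57° = -241°
crank pin P = (r cos θ, r sin θ) = (-25.694910, 46.354844)
h = r sin θ − e = 46.354844 − 19 = 27.354844
sin φ = h / L = 27.354844 / 120 = 0.22795704
φ = arcsin(0.22795704) = 13.176824°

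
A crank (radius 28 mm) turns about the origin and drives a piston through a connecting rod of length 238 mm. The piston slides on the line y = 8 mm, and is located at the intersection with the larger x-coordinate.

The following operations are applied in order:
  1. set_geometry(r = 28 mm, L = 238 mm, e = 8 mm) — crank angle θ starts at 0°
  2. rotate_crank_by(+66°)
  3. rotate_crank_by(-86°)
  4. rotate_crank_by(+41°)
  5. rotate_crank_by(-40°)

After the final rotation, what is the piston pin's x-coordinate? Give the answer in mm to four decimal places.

263.8583

set_geometry: r = 28 mm, L = 238 mm, e = 8 mm; θ ← 0°
rotate_crank_by(+66°): θ ← 0° +66° = 66°
rotate_crank_by(-86°): θ ← 66° -86° = -20°
rotate_crank_by(+41°): θ ← -20° +41° = 21°
rotate_crank_by(-40°): θ ← 21° -40° = -19°
crank pin P = (r cos θ, r sin θ) = (26.474520, -9.115908)
h = r sin θ − e = -9.115908 − 8 = -17.115908
x = r cos θ + √(L² − h²) = 26.474520 + √(56644.0 − 292.9543) = 26.474520 + 237.383752 = 263.858272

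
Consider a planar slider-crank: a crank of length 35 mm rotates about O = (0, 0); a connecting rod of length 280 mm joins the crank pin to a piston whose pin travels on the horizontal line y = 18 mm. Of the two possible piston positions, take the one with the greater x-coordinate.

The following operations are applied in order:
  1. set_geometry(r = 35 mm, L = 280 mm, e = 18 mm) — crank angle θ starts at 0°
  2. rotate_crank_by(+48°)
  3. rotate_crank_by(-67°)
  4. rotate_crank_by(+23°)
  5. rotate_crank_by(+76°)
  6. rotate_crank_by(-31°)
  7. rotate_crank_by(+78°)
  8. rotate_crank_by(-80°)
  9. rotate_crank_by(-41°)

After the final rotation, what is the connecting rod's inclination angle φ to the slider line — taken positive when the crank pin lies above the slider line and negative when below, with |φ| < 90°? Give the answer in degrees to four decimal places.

set_geometry: r = 35 mm, L = 280 mm, e = 18 mm; θ ← 0°
rotate_crank_by(+48°): θ ← 0° +48° = 48°
rotate_crank_by(-67°): θ ← 48° -67° = -19°
rotate_crank_by(+23°): θ ← -19° +23° = 4°
rotate_crank_by(+76°): θ ← 4° +76° = 80°
rotate_crank_by(-31°): θ ← 80° -31° = 49°
rotate_crank_by(+78°): θ ← 49° +78° = 127°
rotate_crank_by(-80°): θ ← 127° -80° = 47°
rotate_crank_by(-41°): θ ← 47° -41° = 6°
crank pin P = (r cos θ, r sin θ) = (34.808266, 3.658496)
h = r sin θ − e = 3.658496 − 18 = -14.341504
sin φ = h / L = -14.341504 / 280 = -0.05121966
φ = arcsin(-0.05121966) = -2.935955°

-2.9360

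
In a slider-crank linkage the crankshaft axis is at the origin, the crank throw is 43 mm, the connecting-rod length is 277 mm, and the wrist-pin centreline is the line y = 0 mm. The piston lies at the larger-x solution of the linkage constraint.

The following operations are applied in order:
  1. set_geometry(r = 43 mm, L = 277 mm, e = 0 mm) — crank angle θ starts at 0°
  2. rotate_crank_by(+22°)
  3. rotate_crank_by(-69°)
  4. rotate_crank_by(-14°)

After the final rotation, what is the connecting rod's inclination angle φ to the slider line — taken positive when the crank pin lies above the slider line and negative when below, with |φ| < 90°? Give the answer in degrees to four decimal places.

-7.8032

set_geometry: r = 43 mm, L = 277 mm, e = 0 mm; θ ← 0°
rotate_crank_by(+22°): θ ← 0° +22° = 22°
rotate_crank_by(-69°): θ ← 22° -69° = -47°
rotate_crank_by(-14°): θ ← -47° -14° = -61°
crank pin P = (r cos θ, r sin θ) = (20.846814, -37.608647)
h = r sin θ − e = -37.608647 − 0 = -37.608647
sin φ = h / L = -37.608647 / 277 = -0.13577129
φ = arcsin(-0.13577129) = -7.803222°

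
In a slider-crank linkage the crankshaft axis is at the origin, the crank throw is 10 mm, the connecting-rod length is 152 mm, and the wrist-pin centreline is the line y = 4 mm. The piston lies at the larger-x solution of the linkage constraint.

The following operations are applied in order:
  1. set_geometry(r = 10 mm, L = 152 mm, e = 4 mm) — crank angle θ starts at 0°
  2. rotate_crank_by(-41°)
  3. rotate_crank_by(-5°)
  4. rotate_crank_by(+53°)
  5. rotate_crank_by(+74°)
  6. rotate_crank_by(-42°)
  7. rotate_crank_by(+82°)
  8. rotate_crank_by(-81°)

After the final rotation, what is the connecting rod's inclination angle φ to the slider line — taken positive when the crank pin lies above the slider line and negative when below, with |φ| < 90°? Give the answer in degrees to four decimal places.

0.9152

set_geometry: r = 10 mm, L = 152 mm, e = 4 mm; θ ← 0°
rotate_crank_by(-41°): θ ← 0° -41° = -41°
rotate_crank_by(-5°): θ ← -41° -5° = -46°
rotate_crank_by(+53°): θ ← -46° +53° = 7°
rotate_crank_by(+74°): θ ← 7° +74° = 81°
rotate_crank_by(-42°): θ ← 81° -42° = 39°
rotate_crank_by(+82°): θ ← 39° +82° = 121°
rotate_crank_by(-81°): θ ← 121° -81° = 40°
crank pin P = (r cos θ, r sin θ) = (7.660444, 6.427876)
h = r sin θ − e = 6.427876 − 4 = 2.427876
sin φ = h / L = 2.427876 / 152 = 0.01597287
φ = arcsin(0.01597287) = 0.915217°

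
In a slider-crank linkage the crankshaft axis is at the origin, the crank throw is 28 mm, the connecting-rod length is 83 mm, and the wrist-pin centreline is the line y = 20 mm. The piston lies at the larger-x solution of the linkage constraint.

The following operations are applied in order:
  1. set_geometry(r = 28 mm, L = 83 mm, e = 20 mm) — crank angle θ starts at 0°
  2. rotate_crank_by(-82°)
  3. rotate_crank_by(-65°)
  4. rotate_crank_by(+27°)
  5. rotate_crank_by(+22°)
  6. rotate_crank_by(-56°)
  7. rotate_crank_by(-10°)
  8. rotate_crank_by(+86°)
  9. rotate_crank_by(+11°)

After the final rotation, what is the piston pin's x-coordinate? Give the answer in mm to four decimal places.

set_geometry: r = 28 mm, L = 83 mm, e = 20 mm; θ ← 0°
rotate_crank_by(-82°): θ ← 0° -82° = -82°
rotate_crank_by(-65°): θ ← -82° -65° = -147°
rotate_crank_by(+27°): θ ← -147° +27° = -120°
rotate_crank_by(+22°): θ ← -120° +22° = -98°
rotate_crank_by(-56°): θ ← -98° -56° = -154°
rotate_crank_by(-10°): θ ← -154° -10° = -164°
rotate_crank_by(+86°): θ ← -164° +86° = -78°
rotate_crank_by(+11°): θ ← -78° +11° = -67°
crank pin P = (r cos θ, r sin θ) = (10.940472, -25.774136)
h = r sin θ − e = -25.774136 − 20 = -45.774136
x = r cos θ + √(L² − h²) = 10.940472 + √(6889.0 − 2095.2715) = 10.940472 + 69.236757 = 80.177228

80.1772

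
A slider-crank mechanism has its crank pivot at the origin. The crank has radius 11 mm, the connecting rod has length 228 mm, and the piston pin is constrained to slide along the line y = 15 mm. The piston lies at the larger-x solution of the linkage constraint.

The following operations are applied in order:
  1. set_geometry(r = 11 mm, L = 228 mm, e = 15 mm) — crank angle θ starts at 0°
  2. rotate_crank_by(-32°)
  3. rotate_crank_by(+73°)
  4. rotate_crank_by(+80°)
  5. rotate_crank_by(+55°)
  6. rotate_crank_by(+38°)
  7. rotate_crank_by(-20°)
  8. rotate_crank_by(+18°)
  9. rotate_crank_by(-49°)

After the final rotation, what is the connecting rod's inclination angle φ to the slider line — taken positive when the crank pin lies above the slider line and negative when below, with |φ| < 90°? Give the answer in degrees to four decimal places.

-2.9626

set_geometry: r = 11 mm, L = 228 mm, e = 15 mm; θ ← 0°
rotate_crank_by(-32°): θ ← 0° -32° = -32°
rotate_crank_by(+73°): θ ← -32° +73° = 41°
rotate_crank_by(+80°): θ ← 41° +80° = 121°
rotate_crank_by(+55°): θ ← 121° +55° = 176°
rotate_crank_by(+38°): θ ← 176° +38° = 214°
rotate_crank_by(-20°): θ ← 214° -20° = 194°
rotate_crank_by(+18°): θ ← 194° +18° = 212°
rotate_crank_by(-49°): θ ← 212° -49° = 163°
crank pin P = (r cos θ, r sin θ) = (-10.519352, 3.216089)
h = r sin θ − e = 3.216089 − 15 = -11.783911
sin φ = h / L = -11.783911 / 228 = -0.05168382
φ = arcsin(-0.05168382) = -2.962585°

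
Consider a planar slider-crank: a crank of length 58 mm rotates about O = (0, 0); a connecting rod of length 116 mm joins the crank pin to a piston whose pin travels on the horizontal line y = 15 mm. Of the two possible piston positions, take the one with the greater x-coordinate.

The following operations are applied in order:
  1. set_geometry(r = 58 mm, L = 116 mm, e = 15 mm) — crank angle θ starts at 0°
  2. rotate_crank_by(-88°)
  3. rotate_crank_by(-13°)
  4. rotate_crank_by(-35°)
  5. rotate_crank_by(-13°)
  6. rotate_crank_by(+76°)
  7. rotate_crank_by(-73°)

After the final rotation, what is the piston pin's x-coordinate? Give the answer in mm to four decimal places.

set_geometry: r = 58 mm, L = 116 mm, e = 15 mm; θ ← 0°
rotate_crank_by(-88°): θ ← 0° -88° = -88°
rotate_crank_by(-13°): θ ← -88° -13° = -101°
rotate_crank_by(-35°): θ ← -101° -35° = -136°
rotate_crank_by(-13°): θ ← -136° -13° = -149°
rotate_crank_by(+76°): θ ← -149° +76° = -73°
rotate_crank_by(-73°): θ ← -73° -73° = -146°
crank pin P = (r cos θ, r sin θ) = (-48.084179, -32.433188)
h = r sin θ − e = -32.433188 − 15 = -47.433188
x = r cos θ + √(L² − h²) = -48.084179 + √(13456.0 − 2249.9074) = -48.084179 + 105.858834 = 57.774654

57.7747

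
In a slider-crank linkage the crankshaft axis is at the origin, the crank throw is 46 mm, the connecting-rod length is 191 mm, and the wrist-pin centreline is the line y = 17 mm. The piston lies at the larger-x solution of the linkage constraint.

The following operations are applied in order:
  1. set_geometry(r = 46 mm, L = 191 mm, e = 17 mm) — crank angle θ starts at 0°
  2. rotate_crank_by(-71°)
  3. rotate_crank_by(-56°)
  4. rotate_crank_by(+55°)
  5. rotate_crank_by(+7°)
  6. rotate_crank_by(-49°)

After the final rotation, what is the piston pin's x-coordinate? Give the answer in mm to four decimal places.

set_geometry: r = 46 mm, L = 191 mm, e = 17 mm; θ ← 0°
rotate_crank_by(-71°): θ ← 0° -71° = -71°
rotate_crank_by(-56°): θ ← -71° -56° = -127°
rotate_crank_by(+55°): θ ← -127° +55° = -72°
rotate_crank_by(+7°): θ ← -72° +7° = -65°
rotate_crank_by(-49°): θ ← -65° -49° = -114°
crank pin P = (r cos θ, r sin θ) = (-18.709886, -42.023091)
h = r sin θ − e = -42.023091 − 17 = -59.023091
x = r cos θ + √(L² − h²) = -18.709886 + √(36481.0 − 3483.7253) = -18.709886 + 181.651520 = 162.941634

162.9416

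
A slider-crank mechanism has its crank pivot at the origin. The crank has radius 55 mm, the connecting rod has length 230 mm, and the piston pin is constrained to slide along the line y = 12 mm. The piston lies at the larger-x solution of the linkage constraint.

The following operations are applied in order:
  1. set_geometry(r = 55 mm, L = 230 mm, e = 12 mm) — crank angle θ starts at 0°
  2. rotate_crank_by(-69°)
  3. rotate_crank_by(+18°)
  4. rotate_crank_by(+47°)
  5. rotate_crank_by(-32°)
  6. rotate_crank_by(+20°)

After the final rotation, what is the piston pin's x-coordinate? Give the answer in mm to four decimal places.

281.2601

set_geometry: r = 55 mm, L = 230 mm, e = 12 mm; θ ← 0°
rotate_crank_by(-69°): θ ← 0° -69° = -69°
rotate_crank_by(+18°): θ ← -69° +18° = -51°
rotate_crank_by(+47°): θ ← -51° +47° = -4°
rotate_crank_by(-32°): θ ← -4° -32° = -36°
rotate_crank_by(+20°): θ ← -36° +20° = -16°
crank pin P = (r cos θ, r sin θ) = (52.869393, -15.160055)
h = r sin θ − e = -15.160055 − 12 = -27.160055
x = r cos θ + √(L² − h²) = 52.869393 + √(52900.0 − 737.6686) = 52.869393 + 228.390743 = 281.260136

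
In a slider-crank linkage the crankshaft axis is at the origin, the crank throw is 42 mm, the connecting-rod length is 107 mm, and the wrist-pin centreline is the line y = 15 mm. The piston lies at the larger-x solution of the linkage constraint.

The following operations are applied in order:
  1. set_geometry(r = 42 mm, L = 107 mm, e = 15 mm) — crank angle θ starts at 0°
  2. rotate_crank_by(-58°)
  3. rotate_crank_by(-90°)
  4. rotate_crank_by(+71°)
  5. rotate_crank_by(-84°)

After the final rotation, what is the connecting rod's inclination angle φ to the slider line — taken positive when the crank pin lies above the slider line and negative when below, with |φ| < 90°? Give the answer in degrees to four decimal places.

-15.5441

set_geometry: r = 42 mm, L = 107 mm, e = 15 mm; θ ← 0°
rotate_crank_by(-58°): θ ← 0° -58° = -58°
rotate_crank_by(-90°): θ ← -58° -90° = -148°
rotate_crank_by(+71°): θ ← -148° +71° = -77°
rotate_crank_by(-84°): θ ← -77° -84° = -161°
crank pin P = (r cos θ, r sin θ) = (-39.711780, -13.673862)
h = r sin θ − e = -13.673862 − 15 = -28.673862
sin φ = h / L = -28.673862 / 107 = -0.26798002
φ = arcsin(-0.26798002) = -15.544102°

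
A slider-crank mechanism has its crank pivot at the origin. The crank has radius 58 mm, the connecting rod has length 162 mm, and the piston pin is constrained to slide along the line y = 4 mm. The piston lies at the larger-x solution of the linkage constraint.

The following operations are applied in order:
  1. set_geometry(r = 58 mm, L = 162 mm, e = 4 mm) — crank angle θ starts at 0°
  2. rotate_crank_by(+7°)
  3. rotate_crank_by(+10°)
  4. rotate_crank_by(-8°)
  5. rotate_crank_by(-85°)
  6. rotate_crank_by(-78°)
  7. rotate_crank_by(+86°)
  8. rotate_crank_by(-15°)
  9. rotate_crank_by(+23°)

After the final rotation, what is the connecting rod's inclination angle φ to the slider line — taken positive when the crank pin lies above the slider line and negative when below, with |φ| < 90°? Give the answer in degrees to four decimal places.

set_geometry: r = 58 mm, L = 162 mm, e = 4 mm; θ ← 0°
rotate_crank_by(+7°): θ ← 0° +7° = 7°
rotate_crank_by(+10°): θ ← 7° +10° = 17°
rotate_crank_by(-8°): θ ← 17° -8° = 9°
rotate_crank_by(-85°): θ ← 9° -85° = -76°
rotate_crank_by(-78°): θ ← -76° -78° = -154°
rotate_crank_by(+86°): θ ← -154° +86° = -68°
rotate_crank_by(-15°): θ ← -68° -15° = -83°
rotate_crank_by(+23°): θ ← -83° +23° = -60°
crank pin P = (r cos θ, r sin θ) = (29.000000, -50.229473)
h = r sin θ − e = -50.229473 − 4 = -54.229473
sin φ = h / L = -54.229473 / 162 = -0.33474984
φ = arcsin(-0.33474984) = -19.557326°

-19.5573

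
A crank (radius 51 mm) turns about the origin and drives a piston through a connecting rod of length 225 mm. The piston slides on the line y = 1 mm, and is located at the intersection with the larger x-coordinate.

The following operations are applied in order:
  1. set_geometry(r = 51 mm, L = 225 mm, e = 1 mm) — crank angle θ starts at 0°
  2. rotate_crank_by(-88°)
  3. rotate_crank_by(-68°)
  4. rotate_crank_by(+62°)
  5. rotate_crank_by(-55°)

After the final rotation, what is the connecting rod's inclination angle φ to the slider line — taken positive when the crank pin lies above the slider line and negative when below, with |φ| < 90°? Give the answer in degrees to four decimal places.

-6.9606

set_geometry: r = 51 mm, L = 225 mm, e = 1 mm; θ ← 0°
rotate_crank_by(-88°): θ ← 0° -88° = -88°
rotate_crank_by(-68°): θ ← -88° -68° = -156°
rotate_crank_by(+62°): θ ← -156° +62° = -94°
rotate_crank_by(-55°): θ ← -94° -55° = -149°
crank pin P = (r cos θ, r sin θ) = (-43.715532, -26.266942)
h = r sin θ − e = -26.266942 − 1 = -27.266942
sin φ = h / L = -27.266942 / 225 = -0.12118641
φ = arcsin(-0.12118641) = -6.960578°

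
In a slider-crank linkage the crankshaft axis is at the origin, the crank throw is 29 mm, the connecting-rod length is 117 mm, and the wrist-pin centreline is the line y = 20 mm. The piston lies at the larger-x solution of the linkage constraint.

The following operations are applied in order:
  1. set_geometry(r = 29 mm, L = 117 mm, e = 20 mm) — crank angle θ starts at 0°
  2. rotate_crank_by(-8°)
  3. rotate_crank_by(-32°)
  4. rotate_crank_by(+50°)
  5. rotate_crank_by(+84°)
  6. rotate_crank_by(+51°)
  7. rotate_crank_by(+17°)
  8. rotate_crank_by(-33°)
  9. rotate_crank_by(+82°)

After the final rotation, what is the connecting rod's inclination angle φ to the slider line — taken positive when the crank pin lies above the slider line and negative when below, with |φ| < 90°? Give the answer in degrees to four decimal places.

set_geometry: r = 29 mm, L = 117 mm, e = 20 mm; θ ← 0°
rotate_crank_by(-8°): θ ← 0° -8° = -8°
rotate_crank_by(-32°): θ ← -8° -32° = -40°
rotate_crank_by(+50°): θ ← -40° +50° = 10°
rotate_crank_by(+84°): θ ← 10° +84° = 94°
rotate_crank_by(+51°): θ ← 94° +51° = 145°
rotate_crank_by(+17°): θ ← 145° +17° = 162°
rotate_crank_by(-33°): θ ← 162° -33° = 129°
rotate_crank_by(+82°): θ ← 129° +82° = 211°
crank pin P = (r cos θ, r sin θ) = (-24.857852, -14.936104)
h = r sin θ − e = -14.936104 − 20 = -34.936104
sin φ = h / L = -34.936104 / 117 = -0.29859918
φ = arcsin(-0.29859918) = -17.373486°

-17.3735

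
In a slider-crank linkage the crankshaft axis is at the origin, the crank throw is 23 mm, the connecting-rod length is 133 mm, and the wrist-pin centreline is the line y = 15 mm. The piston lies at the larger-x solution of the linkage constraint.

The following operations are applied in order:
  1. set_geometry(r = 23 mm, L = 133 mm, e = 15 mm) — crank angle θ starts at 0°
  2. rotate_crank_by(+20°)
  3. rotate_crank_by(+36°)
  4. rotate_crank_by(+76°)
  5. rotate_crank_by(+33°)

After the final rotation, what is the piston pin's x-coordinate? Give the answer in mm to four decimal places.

110.4756

set_geometry: r = 23 mm, L = 133 mm, e = 15 mm; θ ← 0°
rotate_crank_by(+20°): θ ← 0° +20° = 20°
rotate_crank_by(+36°): θ ← 20° +36° = 56°
rotate_crank_by(+76°): θ ← 56° +76° = 132°
rotate_crank_by(+33°): θ ← 132° +33° = 165°
crank pin P = (r cos θ, r sin θ) = (-22.216294, 5.952838)
h = r sin θ − e = 5.952838 − 15 = -9.047162
x = r cos θ + √(L² − h²) = -22.216294 + √(17689.0 − 81.8511) = -22.216294 + 132.691932 = 110.475638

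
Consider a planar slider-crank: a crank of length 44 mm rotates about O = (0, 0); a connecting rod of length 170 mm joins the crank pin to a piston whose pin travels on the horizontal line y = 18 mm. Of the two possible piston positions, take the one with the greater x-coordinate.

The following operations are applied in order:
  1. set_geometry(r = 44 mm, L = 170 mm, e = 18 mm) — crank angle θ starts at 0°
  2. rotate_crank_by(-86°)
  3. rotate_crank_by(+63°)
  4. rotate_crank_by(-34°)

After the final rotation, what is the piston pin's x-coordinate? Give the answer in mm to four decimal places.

184.8548

set_geometry: r = 44 mm, L = 170 mm, e = 18 mm; θ ← 0°
rotate_crank_by(-86°): θ ← 0° -86° = -86°
rotate_crank_by(+63°): θ ← -86° +63° = -23°
rotate_crank_by(-34°): θ ← -23° -34° = -57°
crank pin P = (r cos θ, r sin θ) = (23.964118, -36.901505)
h = r sin θ − e = -36.901505 − 18 = -54.901505
x = r cos θ + √(L² − h²) = 23.964118 + √(28900.0 − 3014.1753) = 23.964118 + 160.890723 = 184.854841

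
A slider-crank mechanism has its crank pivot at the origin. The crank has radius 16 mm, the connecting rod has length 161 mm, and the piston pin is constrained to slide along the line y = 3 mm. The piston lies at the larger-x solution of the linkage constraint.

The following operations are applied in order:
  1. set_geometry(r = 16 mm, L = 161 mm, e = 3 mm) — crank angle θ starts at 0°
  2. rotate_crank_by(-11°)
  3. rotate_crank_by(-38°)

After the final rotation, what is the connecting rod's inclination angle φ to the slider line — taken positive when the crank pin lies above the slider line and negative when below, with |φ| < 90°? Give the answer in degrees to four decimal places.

set_geometry: r = 16 mm, L = 161 mm, e = 3 mm; θ ← 0°
rotate_crank_by(-11°): θ ← 0° -11° = -11°
rotate_crank_by(-38°): θ ← -11° -38° = -49°
crank pin P = (r cos θ, r sin θ) = (10.496944, -12.075353)
h = r sin θ − e = -12.075353 − 3 = -15.075353
sin φ = h / L = -15.075353 / 161 = -0.09363573
φ = arcsin(-0.09363573) = -5.372803°

-5.3728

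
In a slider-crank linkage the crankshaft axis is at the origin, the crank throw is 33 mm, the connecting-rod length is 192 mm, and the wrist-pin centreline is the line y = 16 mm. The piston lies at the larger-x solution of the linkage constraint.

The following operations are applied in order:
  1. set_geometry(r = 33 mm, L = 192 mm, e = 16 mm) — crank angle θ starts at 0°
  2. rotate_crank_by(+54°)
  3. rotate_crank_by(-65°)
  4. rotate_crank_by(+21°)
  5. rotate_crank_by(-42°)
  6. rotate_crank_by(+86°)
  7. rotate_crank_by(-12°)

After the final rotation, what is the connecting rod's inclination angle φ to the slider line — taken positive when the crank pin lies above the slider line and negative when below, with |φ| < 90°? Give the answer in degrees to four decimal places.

1.8151

set_geometry: r = 33 mm, L = 192 mm, e = 16 mm; θ ← 0°
rotate_crank_by(+54°): θ ← 0° +54° = 54°
rotate_crank_by(-65°): θ ← 54° -65° = -11°
rotate_crank_by(+21°): θ ← -11° +21° = 10°
rotate_crank_by(-42°): θ ← 10° -42° = -32°
rotate_crank_by(+86°): θ ← -32° +86° = 54°
rotate_crank_by(-12°): θ ← 54° -12° = 42°
crank pin P = (r cos θ, r sin θ) = (24.523779, 22.081310)
h = r sin θ − e = 22.081310 − 16 = 6.081310
sin φ = h / L = 6.081310 / 192 = 0.03167349
φ = arcsin(0.03167349) = 1.815061°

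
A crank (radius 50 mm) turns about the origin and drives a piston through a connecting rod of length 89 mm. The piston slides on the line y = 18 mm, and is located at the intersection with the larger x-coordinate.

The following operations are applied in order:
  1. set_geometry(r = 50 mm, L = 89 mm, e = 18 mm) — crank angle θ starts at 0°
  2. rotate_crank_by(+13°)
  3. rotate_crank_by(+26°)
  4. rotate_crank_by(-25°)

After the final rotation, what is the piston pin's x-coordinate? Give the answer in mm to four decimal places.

137.3187

set_geometry: r = 50 mm, L = 89 mm, e = 18 mm; θ ← 0°
rotate_crank_by(+13°): θ ← 0° +13° = 13°
rotate_crank_by(+26°): θ ← 13° +26° = 39°
rotate_crank_by(-25°): θ ← 39° -25° = 14°
crank pin P = (r cos θ, r sin θ) = (48.514786, 12.096095)
h = r sin θ − e = 12.096095 − 18 = -5.903905
x = r cos θ + √(L² − h²) = 48.514786 + √(7921.0 − 34.8561) = 48.514786 + 88.803963 = 137.318750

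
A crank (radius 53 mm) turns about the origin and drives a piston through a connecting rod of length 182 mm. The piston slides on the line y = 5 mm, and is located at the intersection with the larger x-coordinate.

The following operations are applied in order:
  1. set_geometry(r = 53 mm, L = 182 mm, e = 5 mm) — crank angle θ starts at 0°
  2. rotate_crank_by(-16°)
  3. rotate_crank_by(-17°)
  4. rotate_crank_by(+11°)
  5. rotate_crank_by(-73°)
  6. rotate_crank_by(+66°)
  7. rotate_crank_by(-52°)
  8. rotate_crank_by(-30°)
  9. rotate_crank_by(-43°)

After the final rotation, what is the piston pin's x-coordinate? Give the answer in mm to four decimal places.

set_geometry: r = 53 mm, L = 182 mm, e = 5 mm; θ ← 0°
rotate_crank_by(-16°): θ ← 0° -16° = -16°
rotate_crank_by(-17°): θ ← -16° -17° = -33°
rotate_crank_by(+11°): θ ← -33° +11° = -22°
rotate_crank_by(-73°): θ ← -22° -73° = -95°
rotate_crank_by(+66°): θ ← -95° +66° = -29°
rotate_crank_by(-52°): θ ← -29° -52° = -81°
rotate_crank_by(-30°): θ ← -81° -30° = -111°
rotate_crank_by(-43°): θ ← -111° -43° = -154°
crank pin P = (r cos θ, r sin θ) = (-47.636084, -23.233671)
h = r sin θ − e = -23.233671 − 5 = -28.233671
x = r cos θ + √(L² − h²) = -47.636084 + √(33124.0 − 797.1402) = -47.636084 + 179.796718 = 132.160634

132.1606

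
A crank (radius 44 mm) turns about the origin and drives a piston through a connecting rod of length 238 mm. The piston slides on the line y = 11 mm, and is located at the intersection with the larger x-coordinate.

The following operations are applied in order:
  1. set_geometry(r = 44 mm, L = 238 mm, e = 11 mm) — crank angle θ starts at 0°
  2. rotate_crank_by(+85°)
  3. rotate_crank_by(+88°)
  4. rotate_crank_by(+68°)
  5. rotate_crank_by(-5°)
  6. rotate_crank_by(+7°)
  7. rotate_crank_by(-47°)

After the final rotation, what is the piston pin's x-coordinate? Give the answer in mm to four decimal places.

194.5781

set_geometry: r = 44 mm, L = 238 mm, e = 11 mm; θ ← 0°
rotate_crank_by(+85°): θ ← 0° +85° = 85°
rotate_crank_by(+88°): θ ← 85° +88° = 173°
rotate_crank_by(+68°): θ ← 173° +68° = 241°
rotate_crank_by(-5°): θ ← 241° -5° = 236°
rotate_crank_by(+7°): θ ← 236° +7° = 243°
rotate_crank_by(-47°): θ ← 243° -47° = 196°
crank pin P = (r cos θ, r sin θ) = (-42.295515, -12.128044)
h = r sin θ − e = -12.128044 − 11 = -23.128044
x = r cos θ + √(L² − h²) = -42.295515 + √(56644.0 − 534.9064) = -42.295515 + 236.873581 = 194.578067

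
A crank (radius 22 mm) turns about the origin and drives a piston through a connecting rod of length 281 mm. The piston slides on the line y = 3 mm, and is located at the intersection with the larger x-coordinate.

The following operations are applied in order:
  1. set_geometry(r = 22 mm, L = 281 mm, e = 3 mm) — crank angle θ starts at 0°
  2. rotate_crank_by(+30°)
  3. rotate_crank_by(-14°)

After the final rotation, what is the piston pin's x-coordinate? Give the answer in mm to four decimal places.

set_geometry: r = 22 mm, L = 281 mm, e = 3 mm; θ ← 0°
rotate_crank_by(+30°): θ ← 0° +30° = 30°
rotate_crank_by(-14°): θ ← 30° -14° = 16°
crank pin P = (r cos θ, r sin θ) = (21.147757, 6.064022)
h = r sin θ − e = 6.064022 − 3 = 3.064022
x = r cos θ + √(L² − h²) = 21.147757 + √(78961.0 − 9.3882) = 21.147757 + 280.983294 = 302.131052

302.1311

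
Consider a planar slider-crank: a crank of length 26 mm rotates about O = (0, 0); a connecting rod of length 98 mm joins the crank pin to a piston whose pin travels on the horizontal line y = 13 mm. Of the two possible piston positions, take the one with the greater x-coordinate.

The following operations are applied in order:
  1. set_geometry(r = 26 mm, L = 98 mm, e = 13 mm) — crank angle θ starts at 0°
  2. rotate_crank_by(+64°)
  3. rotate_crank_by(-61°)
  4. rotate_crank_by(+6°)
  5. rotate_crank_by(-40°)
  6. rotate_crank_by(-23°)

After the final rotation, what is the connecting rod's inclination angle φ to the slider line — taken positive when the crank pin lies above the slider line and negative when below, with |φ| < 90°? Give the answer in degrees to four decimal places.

-20.3217

set_geometry: r = 26 mm, L = 98 mm, e = 13 mm; θ ← 0°
rotate_crank_by(+64°): θ ← 0° +64° = 64°
rotate_crank_by(-61°): θ ← 64° -61° = 3°
rotate_crank_by(+6°): θ ← 3° +6° = 9°
rotate_crank_by(-40°): θ ← 9° -40° = -31°
rotate_crank_by(-23°): θ ← -31° -23° = -54°
crank pin P = (r cos θ, r sin θ) = (15.282417, -21.034442)
h = r sin θ − e = -21.034442 − 13 = -34.034442
sin φ = h / L = -34.034442 / 98 = -0.34729022
φ = arcsin(-0.34729022) = -20.321662°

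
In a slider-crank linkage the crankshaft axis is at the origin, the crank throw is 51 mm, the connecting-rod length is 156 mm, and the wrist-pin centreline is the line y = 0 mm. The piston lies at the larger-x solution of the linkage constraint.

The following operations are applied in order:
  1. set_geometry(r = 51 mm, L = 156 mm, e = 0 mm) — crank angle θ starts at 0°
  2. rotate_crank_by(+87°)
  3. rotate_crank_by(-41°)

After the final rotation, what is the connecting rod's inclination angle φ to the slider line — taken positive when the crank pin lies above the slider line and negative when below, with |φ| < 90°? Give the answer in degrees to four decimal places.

set_geometry: r = 51 mm, L = 156 mm, e = 0 mm; θ ← 0°
rotate_crank_by(+87°): θ ← 0° +87° = 87°
rotate_crank_by(-41°): θ ← 87° -41° = 46°
crank pin P = (r cos θ, r sin θ) = (35.427577, 36.686330)
h = r sin θ − e = 36.686330 − 0 = 36.686330
sin φ = h / L = 36.686330 / 156 = 0.23516878
φ = arcsin(0.23516878) = 13.601572°

13.6016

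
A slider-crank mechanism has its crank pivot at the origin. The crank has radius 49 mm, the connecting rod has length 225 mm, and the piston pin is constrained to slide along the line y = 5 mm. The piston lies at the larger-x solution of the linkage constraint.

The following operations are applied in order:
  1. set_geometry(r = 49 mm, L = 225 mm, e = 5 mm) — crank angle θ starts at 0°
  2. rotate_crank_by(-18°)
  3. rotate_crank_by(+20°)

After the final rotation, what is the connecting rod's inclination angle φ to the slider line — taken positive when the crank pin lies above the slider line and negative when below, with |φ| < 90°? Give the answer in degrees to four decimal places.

set_geometry: r = 49 mm, L = 225 mm, e = 5 mm; θ ← 0°
rotate_crank_by(-18°): θ ← 0° -18° = -18°
rotate_crank_by(+20°): θ ← -18° +20° = 2°
crank pin P = (r cos θ, r sin θ) = (48.970151, 1.710075)
h = r sin θ − e = 1.710075 − 5 = -3.289925
sin φ = h / L = -3.289925 / 225 = -0.01462189
φ = arcsin(-0.01462189) = -0.837802°

-0.8378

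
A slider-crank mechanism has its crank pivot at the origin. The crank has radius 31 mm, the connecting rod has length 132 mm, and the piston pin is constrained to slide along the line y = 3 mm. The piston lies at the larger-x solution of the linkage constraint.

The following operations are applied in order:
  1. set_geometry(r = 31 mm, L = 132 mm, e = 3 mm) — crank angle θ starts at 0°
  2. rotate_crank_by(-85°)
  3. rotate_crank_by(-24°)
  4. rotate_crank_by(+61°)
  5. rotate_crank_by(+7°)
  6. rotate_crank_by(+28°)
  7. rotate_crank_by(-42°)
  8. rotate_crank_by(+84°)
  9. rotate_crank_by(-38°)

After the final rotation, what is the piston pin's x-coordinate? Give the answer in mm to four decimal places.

set_geometry: r = 31 mm, L = 132 mm, e = 3 mm; θ ← 0°
rotate_crank_by(-85°): θ ← 0° -85° = -85°
rotate_crank_by(-24°): θ ← -85° -24° = -109°
rotate_crank_by(+61°): θ ← -109° +61° = -48°
rotate_crank_by(+7°): θ ← -48° +7° = -41°
rotate_crank_by(+28°): θ ← -41° +28° = -13°
rotate_crank_by(-42°): θ ← -13° -42° = -55°
rotate_crank_by(+84°): θ ← -55° +84° = 29°
rotate_crank_by(-38°): θ ← 29° -38° = -9°
crank pin P = (r cos θ, r sin θ) = (30.618339, -4.849468)
h = r sin θ − e = -4.849468 − 3 = -7.849468
x = r cos θ + √(L² − h²) = 30.618339 + √(17424.0 − 61.6142) = 30.618339 + 131.766406 = 162.384745

162.3847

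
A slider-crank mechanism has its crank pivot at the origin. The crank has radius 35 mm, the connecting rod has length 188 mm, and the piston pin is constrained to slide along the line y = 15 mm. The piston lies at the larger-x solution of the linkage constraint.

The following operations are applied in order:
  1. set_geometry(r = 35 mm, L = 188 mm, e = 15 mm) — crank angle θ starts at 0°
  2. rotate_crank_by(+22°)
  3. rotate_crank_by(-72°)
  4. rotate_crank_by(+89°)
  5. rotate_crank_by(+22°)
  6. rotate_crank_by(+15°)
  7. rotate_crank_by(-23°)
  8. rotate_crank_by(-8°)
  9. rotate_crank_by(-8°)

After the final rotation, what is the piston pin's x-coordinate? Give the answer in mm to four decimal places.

215.8544

set_geometry: r = 35 mm, L = 188 mm, e = 15 mm; θ ← 0°
rotate_crank_by(+22°): θ ← 0° +22° = 22°
rotate_crank_by(-72°): θ ← 22° -72° = -50°
rotate_crank_by(+89°): θ ← -50° +89° = 39°
rotate_crank_by(+22°): θ ← 39° +22° = 61°
rotate_crank_by(+15°): θ ← 61° +15° = 76°
rotate_crank_by(-23°): θ ← 76° -23° = 53°
rotate_crank_by(-8°): θ ← 53° -8° = 45°
rotate_crank_by(-8°): θ ← 45° -8° = 37°
crank pin P = (r cos θ, r sin θ) = (27.952243, 21.063526)
h = r sin θ − e = 21.063526 − 15 = 6.063526
x = r cos θ + √(L² − h²) = 27.952243 + √(35344.0 − 36.7663) = 27.952243 + 187.902192 = 215.854435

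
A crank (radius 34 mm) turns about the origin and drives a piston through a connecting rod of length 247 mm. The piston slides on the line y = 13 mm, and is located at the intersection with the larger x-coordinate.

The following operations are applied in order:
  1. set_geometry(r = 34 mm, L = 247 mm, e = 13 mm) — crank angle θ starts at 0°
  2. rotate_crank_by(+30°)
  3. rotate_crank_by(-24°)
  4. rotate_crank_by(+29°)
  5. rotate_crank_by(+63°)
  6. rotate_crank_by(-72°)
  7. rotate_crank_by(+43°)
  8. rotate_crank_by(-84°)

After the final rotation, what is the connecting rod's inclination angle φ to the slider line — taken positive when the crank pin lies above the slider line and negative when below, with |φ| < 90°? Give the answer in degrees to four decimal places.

set_geometry: r = 34 mm, L = 247 mm, e = 13 mm; θ ← 0°
rotate_crank_by(+30°): θ ← 0° +30° = 30°
rotate_crank_by(-24°): θ ← 30° -24° = 6°
rotate_crank_by(+29°): θ ← 6° +29° = 35°
rotate_crank_by(+63°): θ ← 35° +63° = 98°
rotate_crank_by(-72°): θ ← 98° -72° = 26°
rotate_crank_by(+43°): θ ← 26° +43° = 69°
rotate_crank_by(-84°): θ ← 69° -84° = -15°
crank pin P = (r cos θ, r sin θ) = (32.841478, -8.799848)
h = r sin θ − e = -8.799848 − 13 = -21.799848
sin φ = h / L = -21.799848 / 247 = -0.08825849
φ = arcsin(-0.08825849) = -5.063427°

-5.0634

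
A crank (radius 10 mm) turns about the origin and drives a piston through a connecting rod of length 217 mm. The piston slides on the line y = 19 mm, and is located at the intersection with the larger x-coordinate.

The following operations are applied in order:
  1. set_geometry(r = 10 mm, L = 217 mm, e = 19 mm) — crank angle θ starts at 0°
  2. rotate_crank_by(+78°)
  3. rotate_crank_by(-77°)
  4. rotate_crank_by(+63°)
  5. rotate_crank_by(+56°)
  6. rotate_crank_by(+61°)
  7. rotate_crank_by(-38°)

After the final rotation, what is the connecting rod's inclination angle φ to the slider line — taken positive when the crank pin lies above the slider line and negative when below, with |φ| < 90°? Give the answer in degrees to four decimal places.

-3.4297

set_geometry: r = 10 mm, L = 217 mm, e = 19 mm; θ ← 0°
rotate_crank_by(+78°): θ ← 0° +78° = 78°
rotate_crank_by(-77°): θ ← 78° -77° = 1°
rotate_crank_by(+63°): θ ← 1° +63° = 64°
rotate_crank_by(+56°): θ ← 64° +56° = 120°
rotate_crank_by(+61°): θ ← 120° +61° = 181°
rotate_crank_by(-38°): θ ← 181° -38° = 143°
crank pin P = (r cos θ, r sin θ) = (-7.986355, 6.018150)
h = r sin θ − e = 6.018150 − 19 = -12.981850
sin φ = h / L = -12.981850 / 217 = -0.05982419
φ = arcsin(-0.05982419) = -3.429722°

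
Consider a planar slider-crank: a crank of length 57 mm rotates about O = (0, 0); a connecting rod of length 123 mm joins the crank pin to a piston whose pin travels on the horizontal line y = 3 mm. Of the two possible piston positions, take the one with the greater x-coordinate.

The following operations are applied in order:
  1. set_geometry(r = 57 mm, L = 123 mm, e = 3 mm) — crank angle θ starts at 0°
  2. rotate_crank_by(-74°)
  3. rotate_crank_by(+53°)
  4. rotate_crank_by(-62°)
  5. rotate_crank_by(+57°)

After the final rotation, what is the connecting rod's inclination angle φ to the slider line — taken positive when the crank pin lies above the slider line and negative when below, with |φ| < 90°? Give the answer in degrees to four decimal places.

-13.1522

set_geometry: r = 57 mm, L = 123 mm, e = 3 mm; θ ← 0°
rotate_crank_by(-74°): θ ← 0° -74° = -74°
rotate_crank_by(+53°): θ ← -74° +53° = -21°
rotate_crank_by(-62°): θ ← -21° -62° = -83°
rotate_crank_by(+57°): θ ← -83° +57° = -26°
crank pin P = (r cos θ, r sin θ) = (51.231261, -24.987155)
h = r sin θ − e = -24.987155 − 3 = -27.987155
sin φ = h / L = -27.987155 / 123 = -0.22753785
φ = arcsin(-0.22753785) = -13.152158°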